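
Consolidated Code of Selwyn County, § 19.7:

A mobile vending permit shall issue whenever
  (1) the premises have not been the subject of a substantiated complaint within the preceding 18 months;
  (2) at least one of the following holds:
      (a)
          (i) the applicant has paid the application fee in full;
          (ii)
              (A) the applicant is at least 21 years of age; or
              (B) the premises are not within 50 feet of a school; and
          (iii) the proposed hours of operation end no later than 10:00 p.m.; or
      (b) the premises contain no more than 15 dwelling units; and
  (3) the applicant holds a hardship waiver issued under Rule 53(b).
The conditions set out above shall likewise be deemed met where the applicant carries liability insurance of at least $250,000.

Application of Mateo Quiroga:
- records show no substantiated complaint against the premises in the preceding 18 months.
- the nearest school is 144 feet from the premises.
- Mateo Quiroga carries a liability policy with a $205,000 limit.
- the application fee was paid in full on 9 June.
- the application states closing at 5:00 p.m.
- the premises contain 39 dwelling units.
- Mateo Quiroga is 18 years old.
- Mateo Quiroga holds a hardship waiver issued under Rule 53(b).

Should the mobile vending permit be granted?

Yes — granted.

(1) no complaint in 18 mo. — holds.
(i) fee paid — holds.
(A) age ≥ 21 — not met.
(B) ≥50 ft from school — met.
(ii): F OR T → true.
(iii) closes by 10 p.m. — met.
(a) = T AND T AND T = true.
(b) ≤ 15 units — not satisfied.
(2): T OR F → true.
(3) hardship waiver — holds.
Overall = T AND T AND T = true.
Exception (insurance ≥ $250,000) — not satisfied.
Result: main true OR exception false → true.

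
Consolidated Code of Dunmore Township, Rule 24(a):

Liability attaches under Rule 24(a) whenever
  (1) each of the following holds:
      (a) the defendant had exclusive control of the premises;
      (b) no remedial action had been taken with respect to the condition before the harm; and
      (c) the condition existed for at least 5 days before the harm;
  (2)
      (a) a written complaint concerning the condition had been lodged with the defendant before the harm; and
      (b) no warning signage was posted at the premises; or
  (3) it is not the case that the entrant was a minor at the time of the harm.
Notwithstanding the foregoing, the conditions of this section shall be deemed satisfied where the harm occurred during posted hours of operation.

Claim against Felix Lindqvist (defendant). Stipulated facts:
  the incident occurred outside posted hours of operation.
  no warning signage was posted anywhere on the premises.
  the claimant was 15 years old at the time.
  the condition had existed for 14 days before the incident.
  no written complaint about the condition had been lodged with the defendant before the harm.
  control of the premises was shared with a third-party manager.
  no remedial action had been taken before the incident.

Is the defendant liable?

(a) exclusive control — not satisfied.
(b) no remedial action — met.
(c) condition ≥5 days old — met.
(1) = F AND T AND T = false.
(a) complaint lodged — not met.
(b) no signage posted — holds.
So (2) is not satisfied (F AND T).
(3) not (entrant a minor) — not satisfied.
So Overall is not satisfied (F OR F OR F).
Exception (during posted hours) — not satisfied.
Result: main false OR exception false → false.

No — not liable.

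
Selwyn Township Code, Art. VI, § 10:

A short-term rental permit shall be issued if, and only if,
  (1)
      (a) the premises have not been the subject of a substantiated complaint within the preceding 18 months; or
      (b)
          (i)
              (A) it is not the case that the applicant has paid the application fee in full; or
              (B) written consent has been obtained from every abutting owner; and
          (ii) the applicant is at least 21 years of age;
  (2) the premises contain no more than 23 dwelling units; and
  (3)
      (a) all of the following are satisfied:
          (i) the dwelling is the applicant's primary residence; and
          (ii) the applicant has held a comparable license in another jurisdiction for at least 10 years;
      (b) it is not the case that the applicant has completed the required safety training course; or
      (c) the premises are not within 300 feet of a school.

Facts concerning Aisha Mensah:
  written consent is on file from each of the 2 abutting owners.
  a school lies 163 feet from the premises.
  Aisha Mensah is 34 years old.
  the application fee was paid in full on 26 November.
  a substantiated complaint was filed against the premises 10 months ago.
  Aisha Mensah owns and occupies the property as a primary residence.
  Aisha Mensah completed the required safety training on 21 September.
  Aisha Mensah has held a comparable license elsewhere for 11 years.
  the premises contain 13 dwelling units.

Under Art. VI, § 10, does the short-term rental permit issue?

(a) no complaint in 18 mo. — fails.
(A) not (fee paid) — not satisfied.
(B) all abutters consent — satisfied.
(i) = F OR T = true.
(ii) age ≥ 21 — satisfied.
(b): T AND T → true.
So (1) is satisfied (F OR T).
(2) ≤ 23 units — met.
(i) primary residence — holds.
(ii) prior license ≥ 10 yr — holds.
(a) = T AND T = true.
(b) not (safety training) — not satisfied.
(c) ≥300 ft from school — not satisfied.
(3) = T OR F OR F = true.
Overall = T AND T AND T = true.

Yes — granted.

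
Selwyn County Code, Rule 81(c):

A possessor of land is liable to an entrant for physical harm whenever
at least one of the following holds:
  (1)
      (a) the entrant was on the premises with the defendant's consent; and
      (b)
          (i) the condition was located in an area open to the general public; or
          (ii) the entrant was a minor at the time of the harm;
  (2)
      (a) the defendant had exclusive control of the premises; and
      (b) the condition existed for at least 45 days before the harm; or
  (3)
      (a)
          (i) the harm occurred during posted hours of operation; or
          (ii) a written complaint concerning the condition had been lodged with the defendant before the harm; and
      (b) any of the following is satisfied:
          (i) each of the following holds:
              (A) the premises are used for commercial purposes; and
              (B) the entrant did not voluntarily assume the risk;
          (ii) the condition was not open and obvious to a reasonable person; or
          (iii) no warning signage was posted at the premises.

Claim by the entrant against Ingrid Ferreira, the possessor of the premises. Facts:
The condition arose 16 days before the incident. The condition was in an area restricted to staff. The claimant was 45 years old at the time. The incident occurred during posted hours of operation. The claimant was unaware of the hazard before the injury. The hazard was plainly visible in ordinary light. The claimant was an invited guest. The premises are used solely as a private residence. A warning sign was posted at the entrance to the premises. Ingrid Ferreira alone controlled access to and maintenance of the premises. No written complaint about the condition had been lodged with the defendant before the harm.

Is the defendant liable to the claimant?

No — not liable.

(a) consent to enter — holds.
(i) public area — not satisfied.
(ii) entrant a minor — not met.
So (b) is not satisfied (F OR F).
So (1) is not satisfied (T AND F).
(a) exclusive control — holds.
(b) condition ≥45 days old — not met.
So (2) is not satisfied (T AND F).
(i) during posted hours — holds.
(ii) complaint lodged — not satisfied.
(a) = T OR F = true.
(A) commercial use — not met.
(B) no assumed risk — met.
(i) = F AND T = false.
(ii) not open/obvious — not met.
(iii) no signage posted — not met.
(b) = F OR F OR F = false.
(3): T AND F → false.
Overall: F OR F OR F → false.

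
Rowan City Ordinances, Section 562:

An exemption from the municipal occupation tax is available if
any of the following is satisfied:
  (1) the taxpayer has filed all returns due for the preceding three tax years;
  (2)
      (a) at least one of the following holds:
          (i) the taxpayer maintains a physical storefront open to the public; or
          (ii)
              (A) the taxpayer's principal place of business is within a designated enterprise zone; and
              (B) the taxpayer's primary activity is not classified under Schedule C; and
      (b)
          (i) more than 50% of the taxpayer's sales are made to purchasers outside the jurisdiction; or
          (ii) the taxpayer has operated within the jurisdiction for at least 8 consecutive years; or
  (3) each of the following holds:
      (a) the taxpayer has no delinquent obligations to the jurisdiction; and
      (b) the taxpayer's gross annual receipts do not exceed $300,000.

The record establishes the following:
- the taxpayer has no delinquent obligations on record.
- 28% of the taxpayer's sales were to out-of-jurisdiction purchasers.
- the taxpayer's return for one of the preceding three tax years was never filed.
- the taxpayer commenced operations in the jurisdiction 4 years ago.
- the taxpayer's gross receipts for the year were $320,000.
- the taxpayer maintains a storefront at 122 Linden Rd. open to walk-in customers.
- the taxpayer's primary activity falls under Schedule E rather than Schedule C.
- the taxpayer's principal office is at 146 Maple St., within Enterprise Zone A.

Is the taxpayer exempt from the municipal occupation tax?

(1) returns current — not met.
(i) has storefront — met.
(A) in enterprise zone — met.
(B) not (Schedule C activity) — holds.
So (ii) is satisfied (T AND T).
So (a) is satisfied (T OR T).
(i) >50% out-of-jur. sales — not met.
(ii) ≥ 8 yrs in jurisdiction — not met.
(b): F OR F → false.
(2) = T AND F = false.
(a) no delinquency — met.
(b) receipts ≤ $300,000 — fails.
(3) = T AND F = false.
Overall: F OR F OR F → false.

No — not exempt.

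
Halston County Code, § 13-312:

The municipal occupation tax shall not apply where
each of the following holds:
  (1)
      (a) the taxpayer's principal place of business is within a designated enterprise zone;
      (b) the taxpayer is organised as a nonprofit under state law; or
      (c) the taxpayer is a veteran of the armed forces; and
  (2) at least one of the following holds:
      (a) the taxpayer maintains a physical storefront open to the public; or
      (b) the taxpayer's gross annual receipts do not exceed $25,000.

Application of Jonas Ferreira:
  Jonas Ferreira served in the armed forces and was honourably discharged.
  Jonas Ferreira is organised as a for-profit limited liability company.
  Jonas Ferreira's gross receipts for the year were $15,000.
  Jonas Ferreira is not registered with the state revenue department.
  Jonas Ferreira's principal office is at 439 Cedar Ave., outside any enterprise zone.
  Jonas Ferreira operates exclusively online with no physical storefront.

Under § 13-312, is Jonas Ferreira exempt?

Yes — exempt.

(a) in enterprise zone — not satisfied.
(b) nonprofit — not met.
(c) veteran — holds.
(1) = F OR F OR T = true.
(a) has storefront — not satisfied.
(b) receipts ≤ $25,000 — holds.
(2): F OR T → true.
Overall: T AND T → true.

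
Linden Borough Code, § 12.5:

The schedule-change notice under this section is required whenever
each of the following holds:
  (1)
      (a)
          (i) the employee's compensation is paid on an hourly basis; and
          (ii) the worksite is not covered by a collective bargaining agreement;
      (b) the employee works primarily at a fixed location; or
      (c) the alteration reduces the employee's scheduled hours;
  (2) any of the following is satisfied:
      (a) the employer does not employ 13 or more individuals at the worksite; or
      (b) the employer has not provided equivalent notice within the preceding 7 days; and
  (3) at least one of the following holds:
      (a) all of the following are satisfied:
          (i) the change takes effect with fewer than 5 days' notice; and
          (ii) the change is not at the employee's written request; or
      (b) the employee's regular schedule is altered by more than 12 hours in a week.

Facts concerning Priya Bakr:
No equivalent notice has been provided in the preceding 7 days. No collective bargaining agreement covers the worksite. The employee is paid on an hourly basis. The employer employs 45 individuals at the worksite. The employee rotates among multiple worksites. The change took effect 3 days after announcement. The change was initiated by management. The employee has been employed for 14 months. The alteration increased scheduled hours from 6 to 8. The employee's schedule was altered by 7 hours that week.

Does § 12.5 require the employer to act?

Yes — required.

(i) hourly-paid — satisfied.
(ii) no CBA — holds.
(a): T AND T → true.
(b) fixed location — not met.
(c) hours reduced — not satisfied.
So (1) is satisfied (T OR F OR F).
(a) not (≥ 13 at site) — not satisfied.
(b) no recent notice — satisfied.
(2) = F OR T = true.
(i) < 5 days' notice — met.
(ii) not employee-requested — met.
(a) = T AND T = true.
(b) schedule shift > 12h — fails.
So (3) is satisfied (T OR F).
Overall: T AND T AND T → true.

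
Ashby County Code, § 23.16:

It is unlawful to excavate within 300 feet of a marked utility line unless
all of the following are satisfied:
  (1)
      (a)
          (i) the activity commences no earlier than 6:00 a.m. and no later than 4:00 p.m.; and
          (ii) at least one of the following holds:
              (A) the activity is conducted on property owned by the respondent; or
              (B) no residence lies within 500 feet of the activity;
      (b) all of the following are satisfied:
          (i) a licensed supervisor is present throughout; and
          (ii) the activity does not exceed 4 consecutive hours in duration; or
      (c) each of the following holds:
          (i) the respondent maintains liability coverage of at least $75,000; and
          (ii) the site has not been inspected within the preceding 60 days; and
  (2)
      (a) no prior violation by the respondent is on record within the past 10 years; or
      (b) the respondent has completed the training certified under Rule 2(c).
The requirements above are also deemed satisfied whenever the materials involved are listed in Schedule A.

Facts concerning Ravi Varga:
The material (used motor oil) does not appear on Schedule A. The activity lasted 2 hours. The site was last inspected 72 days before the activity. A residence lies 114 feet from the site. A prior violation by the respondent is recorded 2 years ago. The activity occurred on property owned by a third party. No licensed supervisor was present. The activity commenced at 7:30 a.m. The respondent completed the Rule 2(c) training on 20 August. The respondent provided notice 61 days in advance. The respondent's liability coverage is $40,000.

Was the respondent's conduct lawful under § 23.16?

(i) start within hours — satisfied.
(A) own property — fails.
(B) no residence in 500 ft — not satisfied.
So (ii) is not satisfied (F OR F).
(a): T AND F → false.
(i) supervisor present — fails.
(ii) ≤ 4 hrs duration — met.
So (b) is not satisfied (F AND T).
(i) coverage ≥ $75,000 — not met.
(ii) not (site inspected) — satisfied.
(c) = F AND T = false.
(1) = F OR F OR F = false.
(a) no prior violation — not satisfied.
(b) training certified — holds.
So (2) is satisfied (F OR T).
Overall = F AND T = false.
Exception (Schedule A material) — not satisfied.
Result: main false OR exception false → false.

No — unlawful.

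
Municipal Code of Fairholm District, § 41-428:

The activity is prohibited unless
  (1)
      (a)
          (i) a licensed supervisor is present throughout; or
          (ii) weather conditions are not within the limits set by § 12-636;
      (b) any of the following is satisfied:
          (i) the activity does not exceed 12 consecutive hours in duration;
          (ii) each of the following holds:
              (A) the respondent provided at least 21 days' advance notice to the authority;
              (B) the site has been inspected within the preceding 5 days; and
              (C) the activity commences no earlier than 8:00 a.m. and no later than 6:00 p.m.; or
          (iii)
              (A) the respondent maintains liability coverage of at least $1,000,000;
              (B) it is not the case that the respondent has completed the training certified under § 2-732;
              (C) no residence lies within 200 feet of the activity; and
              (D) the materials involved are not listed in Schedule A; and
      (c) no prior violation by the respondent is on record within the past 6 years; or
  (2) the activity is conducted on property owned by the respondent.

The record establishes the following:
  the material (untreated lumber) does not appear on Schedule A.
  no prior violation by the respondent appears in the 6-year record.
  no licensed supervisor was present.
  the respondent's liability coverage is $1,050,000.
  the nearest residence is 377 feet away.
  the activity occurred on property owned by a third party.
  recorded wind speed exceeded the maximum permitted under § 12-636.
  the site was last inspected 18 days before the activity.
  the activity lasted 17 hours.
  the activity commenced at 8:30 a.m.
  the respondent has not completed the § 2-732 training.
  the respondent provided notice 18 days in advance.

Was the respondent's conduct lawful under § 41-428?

(i) supervisor present — not met.
(ii) not (weather ok) — met.
So (a) is satisfied (F OR T).
(i) ≤ 12 hrs duration — not satisfied.
(A) ≥21 days' notice — not satisfied.
(B) site inspected — not met.
(C) start within hours — met.
So (ii) is not satisfied (F AND F AND T).
(A) coverage ≥ $1,000,000 — satisfied.
(B) not (training certified) — met.
(C) no residence in 200 ft — met.
(D) not (Schedule A material) — satisfied.
So (iii) is satisfied (T AND T AND T AND T).
So (b) is satisfied (F OR F OR T).
(c) no prior violation — holds.
So (1) is satisfied (T AND T AND T).
(2) own property — not satisfied.
Overall: T OR F → true.

Yes — lawful.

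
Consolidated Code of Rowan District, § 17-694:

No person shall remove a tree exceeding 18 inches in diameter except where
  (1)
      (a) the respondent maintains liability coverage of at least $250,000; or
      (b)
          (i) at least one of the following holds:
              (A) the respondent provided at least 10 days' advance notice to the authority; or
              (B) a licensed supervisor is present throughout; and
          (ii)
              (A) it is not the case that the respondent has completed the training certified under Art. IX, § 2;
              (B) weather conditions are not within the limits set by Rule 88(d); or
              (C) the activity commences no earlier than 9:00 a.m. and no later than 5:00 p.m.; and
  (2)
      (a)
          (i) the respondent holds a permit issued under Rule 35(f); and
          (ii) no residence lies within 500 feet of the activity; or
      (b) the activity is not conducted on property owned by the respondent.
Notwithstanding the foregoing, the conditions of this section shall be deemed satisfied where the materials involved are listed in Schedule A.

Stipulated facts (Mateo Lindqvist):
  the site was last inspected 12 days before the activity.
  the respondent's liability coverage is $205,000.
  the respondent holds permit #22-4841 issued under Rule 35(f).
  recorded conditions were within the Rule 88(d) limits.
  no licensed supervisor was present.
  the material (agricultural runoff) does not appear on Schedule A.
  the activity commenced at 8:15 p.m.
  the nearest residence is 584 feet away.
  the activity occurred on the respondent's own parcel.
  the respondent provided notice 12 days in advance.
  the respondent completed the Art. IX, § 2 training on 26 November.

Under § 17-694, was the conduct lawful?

(a) coverage ≥ $250,000 — fails.
(A) ≥10 days' notice — met.
(B) supervisor present — not satisfied.
So (i) is satisfied (T OR F).
(A) not (training certified) — not satisfied.
(B) not (weather ok) — fails.
(C) start within hours — not satisfied.
So (ii) is not satisfied (F OR F OR F).
So (b) is not satisfied (T AND F).
(1): F OR F → false.
(i) holds permit — satisfied.
(ii) no residence in 500 ft — met.
(a): T AND T → true.
(b) not (own property) — not met.
(2) = T OR F = true.
Overall: F AND T → false.
Exception (Schedule A material) — not satisfied.
Result: main false OR exception false → false.

No — unlawful.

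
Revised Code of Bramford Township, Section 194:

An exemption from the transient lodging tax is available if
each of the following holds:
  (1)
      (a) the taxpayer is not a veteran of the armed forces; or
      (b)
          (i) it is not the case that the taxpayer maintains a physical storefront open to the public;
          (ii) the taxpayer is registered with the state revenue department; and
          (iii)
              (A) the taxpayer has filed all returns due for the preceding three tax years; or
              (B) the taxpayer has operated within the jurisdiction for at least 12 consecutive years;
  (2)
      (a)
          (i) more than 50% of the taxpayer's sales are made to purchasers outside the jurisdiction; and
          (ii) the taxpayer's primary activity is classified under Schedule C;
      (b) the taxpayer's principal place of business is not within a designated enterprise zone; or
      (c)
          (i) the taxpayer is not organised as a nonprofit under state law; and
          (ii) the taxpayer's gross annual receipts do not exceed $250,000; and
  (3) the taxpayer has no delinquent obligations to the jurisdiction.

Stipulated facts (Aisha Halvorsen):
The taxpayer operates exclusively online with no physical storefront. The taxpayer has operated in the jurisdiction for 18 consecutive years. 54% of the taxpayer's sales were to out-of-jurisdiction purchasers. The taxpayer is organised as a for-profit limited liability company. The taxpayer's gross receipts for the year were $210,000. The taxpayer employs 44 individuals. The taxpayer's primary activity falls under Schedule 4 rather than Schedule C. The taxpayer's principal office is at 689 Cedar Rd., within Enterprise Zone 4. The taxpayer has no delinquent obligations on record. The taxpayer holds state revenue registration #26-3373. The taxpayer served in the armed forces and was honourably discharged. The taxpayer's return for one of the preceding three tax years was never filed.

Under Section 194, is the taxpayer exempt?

Yes — exempt.

(a) not (veteran) — not satisfied.
(i) not (has storefront) — satisfied.
(ii) state-registered — holds.
(A) returns current — fails.
(B) ≥ 12 yrs in jurisdiction — met.
(iii) = F OR T = true.
So (b) is satisfied (T AND T AND T).
(1): F OR T → true.
(i) >50% out-of-jur. sales — met.
(ii) Schedule C activity — fails.
(a): T AND F → false.
(b) not (in enterprise zone) — not met.
(i) not (nonprofit) — satisfied.
(ii) receipts ≤ $250,000 — satisfied.
So (c) is satisfied (T AND T).
(2) = F OR F OR T = true.
(3) no delinquency — holds.
So Overall is satisfied (T AND T AND T).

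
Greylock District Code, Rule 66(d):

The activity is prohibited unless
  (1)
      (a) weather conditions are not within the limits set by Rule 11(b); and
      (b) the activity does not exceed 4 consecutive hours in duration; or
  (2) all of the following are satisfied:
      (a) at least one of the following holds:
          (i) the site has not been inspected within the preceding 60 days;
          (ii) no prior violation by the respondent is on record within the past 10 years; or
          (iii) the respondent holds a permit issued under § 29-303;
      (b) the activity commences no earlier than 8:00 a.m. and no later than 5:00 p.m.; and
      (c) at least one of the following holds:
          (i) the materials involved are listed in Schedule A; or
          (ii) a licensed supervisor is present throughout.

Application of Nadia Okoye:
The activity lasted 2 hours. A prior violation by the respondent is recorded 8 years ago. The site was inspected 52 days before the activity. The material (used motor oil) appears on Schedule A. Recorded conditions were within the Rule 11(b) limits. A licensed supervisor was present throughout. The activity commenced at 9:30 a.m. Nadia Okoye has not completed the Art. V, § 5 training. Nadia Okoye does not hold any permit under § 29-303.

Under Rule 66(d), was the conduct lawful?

(a) not (weather ok) — fails.
(b) ≤ 4 hrs duration — holds.
(1) = F AND T = false.
(i) not (site inspected) — not satisfied.
(ii) no prior violation — not satisfied.
(iii) holds permit — not satisfied.
(a): F OR F OR F → false.
(b) start within hours — holds.
(i) Schedule A material — holds.
(ii) supervisor present — satisfied.
So (c) is satisfied (T OR T).
So (2) is not satisfied (F AND T AND T).
So Overall is not satisfied (F OR F).

No — unlawful.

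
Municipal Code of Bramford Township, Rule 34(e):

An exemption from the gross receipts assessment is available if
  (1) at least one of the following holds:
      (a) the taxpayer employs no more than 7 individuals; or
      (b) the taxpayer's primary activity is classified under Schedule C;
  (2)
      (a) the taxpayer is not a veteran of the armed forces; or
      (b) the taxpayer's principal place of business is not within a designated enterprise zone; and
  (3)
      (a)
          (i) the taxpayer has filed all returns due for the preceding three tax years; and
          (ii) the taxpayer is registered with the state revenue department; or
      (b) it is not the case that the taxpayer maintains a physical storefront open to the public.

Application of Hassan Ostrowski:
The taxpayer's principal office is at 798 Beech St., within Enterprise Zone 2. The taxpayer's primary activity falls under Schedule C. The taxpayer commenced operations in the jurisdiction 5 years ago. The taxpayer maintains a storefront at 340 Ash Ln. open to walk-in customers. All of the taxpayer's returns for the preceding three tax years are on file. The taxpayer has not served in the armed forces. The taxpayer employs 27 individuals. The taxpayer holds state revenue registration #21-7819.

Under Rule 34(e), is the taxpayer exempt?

(a) ≤ 7 employees — not satisfied.
(b) Schedule C activity — met.
So (1) is satisfied (F OR T).
(a) not (veteran) — satisfied.
(b) not (in enterprise zone) — not met.
So (2) is satisfied (T OR F).
(i) returns current — met.
(ii) state-registered — satisfied.
(a) = T AND T = true.
(b) not (has storefront) — fails.
(3) = T OR F = true.
Overall: T AND T AND T → true.

Yes — exempt.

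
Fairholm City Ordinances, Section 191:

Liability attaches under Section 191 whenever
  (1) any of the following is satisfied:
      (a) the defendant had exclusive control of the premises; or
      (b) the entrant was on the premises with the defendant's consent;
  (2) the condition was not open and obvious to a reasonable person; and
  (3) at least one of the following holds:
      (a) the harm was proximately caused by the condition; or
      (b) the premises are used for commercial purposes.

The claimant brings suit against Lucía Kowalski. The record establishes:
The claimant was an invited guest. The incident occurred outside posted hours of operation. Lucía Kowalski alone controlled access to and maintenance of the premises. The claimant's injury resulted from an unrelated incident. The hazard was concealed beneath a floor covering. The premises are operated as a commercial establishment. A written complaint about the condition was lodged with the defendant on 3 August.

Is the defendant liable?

Yes — liable.

(a) exclusive control — holds.
(b) consent to enter — holds.
So (1) is satisfied (T OR T).
(2) not open/obvious — satisfied.
(a) proximate cause — not satisfied.
(b) commercial use — met.
(3) = F OR T = true.
Overall = T AND T AND T = true.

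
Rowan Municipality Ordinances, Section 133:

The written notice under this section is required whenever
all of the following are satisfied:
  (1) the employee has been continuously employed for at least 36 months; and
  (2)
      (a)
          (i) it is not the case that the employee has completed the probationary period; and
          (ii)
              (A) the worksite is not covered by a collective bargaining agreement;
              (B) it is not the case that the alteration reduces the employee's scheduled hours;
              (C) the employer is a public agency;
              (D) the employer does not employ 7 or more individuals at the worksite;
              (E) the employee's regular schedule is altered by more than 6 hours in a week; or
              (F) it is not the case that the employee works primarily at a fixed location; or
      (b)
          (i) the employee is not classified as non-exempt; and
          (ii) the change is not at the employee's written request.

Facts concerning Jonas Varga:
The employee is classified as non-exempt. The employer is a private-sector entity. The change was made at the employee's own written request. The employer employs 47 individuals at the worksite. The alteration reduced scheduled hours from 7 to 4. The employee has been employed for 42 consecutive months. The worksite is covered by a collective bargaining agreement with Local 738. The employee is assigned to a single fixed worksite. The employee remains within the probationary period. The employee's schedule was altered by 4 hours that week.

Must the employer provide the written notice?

No — not required.

(1) tenure ≥ 36 mo. — met.
(i) not (past probation) — met.
(A) no CBA — not met.
(B) not (hours reduced) — not met.
(C) public agency — fails.
(D) not (≥ 7 at site) — not satisfied.
(E) schedule shift > 6h — not met.
(F) not (fixed location) — fails.
So (ii) is not satisfied (F OR F OR F OR F OR F OR F).
So (a) is not satisfied (T AND F).
(i) not (non-exempt) — not satisfied.
(ii) not employee-requested — fails.
(b): F AND F → false.
(2) = F OR F = false.
Overall: T AND F → false.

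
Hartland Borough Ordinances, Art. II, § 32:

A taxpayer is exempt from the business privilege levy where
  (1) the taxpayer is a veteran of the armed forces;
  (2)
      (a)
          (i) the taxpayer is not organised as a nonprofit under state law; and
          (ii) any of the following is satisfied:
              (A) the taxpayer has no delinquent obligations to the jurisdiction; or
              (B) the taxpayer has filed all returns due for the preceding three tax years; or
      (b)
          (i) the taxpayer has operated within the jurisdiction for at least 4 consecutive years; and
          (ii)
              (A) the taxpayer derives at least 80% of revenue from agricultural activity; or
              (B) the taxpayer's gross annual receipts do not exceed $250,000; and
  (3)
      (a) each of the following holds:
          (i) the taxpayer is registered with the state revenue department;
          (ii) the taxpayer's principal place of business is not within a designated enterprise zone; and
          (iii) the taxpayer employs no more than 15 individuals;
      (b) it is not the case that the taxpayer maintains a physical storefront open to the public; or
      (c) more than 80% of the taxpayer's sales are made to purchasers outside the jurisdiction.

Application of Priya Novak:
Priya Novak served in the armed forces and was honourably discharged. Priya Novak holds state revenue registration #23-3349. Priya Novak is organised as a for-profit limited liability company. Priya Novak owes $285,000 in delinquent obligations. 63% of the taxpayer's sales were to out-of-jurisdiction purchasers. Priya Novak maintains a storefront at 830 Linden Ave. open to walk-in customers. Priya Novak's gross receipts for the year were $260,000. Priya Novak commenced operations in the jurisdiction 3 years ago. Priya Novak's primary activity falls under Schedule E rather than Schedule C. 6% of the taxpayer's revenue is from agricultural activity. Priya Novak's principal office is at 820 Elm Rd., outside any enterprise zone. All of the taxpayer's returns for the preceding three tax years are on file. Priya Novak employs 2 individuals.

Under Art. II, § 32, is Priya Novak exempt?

(1) veteran — holds.
(i) not (nonprofit) — satisfied.
(A) no delinquency — not satisfied.
(B) returns current — satisfied.
(ii) = F OR T = true.
So (a) is satisfied (T AND T).
(i) ≥ 4 yrs in jurisdiction — not satisfied.
(A) ≥80% agricultural — not met.
(B) receipts ≤ $250,000 — fails.
So (ii) is not satisfied (F OR F).
So (b) is not satisfied (F AND F).
(2) = T OR F = true.
(i) state-registered — met.
(ii) not (in enterprise zone) — satisfied.
(iii) ≤ 15 employees — holds.
(a) = T AND T AND T = true.
(b) not (has storefront) — not met.
(c) >80% out-of-jur. sales — not satisfied.
So (3) is satisfied (T OR F OR F).
Overall: T AND T AND T → true.

Yes — exempt.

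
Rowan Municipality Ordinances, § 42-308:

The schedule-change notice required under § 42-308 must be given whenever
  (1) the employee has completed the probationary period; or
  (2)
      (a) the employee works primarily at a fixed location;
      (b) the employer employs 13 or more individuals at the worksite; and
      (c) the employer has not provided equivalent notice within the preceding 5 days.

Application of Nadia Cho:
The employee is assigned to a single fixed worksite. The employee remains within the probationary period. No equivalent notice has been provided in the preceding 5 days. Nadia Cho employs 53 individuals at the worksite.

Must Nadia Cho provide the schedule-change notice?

Yes — required.

(1) past probation — fails.
(a) fixed location — met.
(b) ≥ 13 at site — satisfied.
(c) no recent notice — holds.
So (2) is satisfied (T AND T AND T).
Overall: F OR T → true.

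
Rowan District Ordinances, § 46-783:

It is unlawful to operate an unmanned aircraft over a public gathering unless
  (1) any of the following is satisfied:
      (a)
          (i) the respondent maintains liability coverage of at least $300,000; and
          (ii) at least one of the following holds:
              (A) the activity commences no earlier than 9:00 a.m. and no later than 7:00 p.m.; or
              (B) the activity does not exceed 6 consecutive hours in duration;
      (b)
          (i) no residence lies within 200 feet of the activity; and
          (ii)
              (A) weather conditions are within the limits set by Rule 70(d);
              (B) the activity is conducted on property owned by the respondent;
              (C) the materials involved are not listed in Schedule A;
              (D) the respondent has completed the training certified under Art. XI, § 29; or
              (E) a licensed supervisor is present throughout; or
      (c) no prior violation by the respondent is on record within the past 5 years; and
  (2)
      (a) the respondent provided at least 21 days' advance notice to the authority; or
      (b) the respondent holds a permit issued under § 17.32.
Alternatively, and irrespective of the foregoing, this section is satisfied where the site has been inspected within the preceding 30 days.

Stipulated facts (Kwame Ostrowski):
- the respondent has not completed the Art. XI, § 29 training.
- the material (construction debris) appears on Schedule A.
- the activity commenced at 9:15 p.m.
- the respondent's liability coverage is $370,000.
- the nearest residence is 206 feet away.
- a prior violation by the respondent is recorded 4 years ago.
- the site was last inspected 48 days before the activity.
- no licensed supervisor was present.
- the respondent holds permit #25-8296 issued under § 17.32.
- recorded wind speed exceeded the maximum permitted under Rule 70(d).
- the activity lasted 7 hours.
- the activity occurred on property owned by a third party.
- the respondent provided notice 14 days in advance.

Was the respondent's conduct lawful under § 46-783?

(i) coverage ≥ $300,000 — holds.
(A) start within hours — not met.
(B) ≤ 6 hrs duration — not satisfied.
(ii) = F OR F = false.
(a): T AND F → false.
(i) no residence in 200 ft — satisfied.
(A) weather ok — not met.
(B) own property — not met.
(C) not (Schedule A material) — not met.
(D) training certified — not met.
(E) supervisor present — not met.
So (ii) is not satisfied (F OR F OR F OR F OR F).
(b): T AND F → false.
(c) no prior violation — fails.
(1): F OR F OR F → false.
(a) ≥21 days' notice — not met.
(b) holds permit — met.
(2) = F OR T = true.
So Overall is not satisfied (F AND T).
Exception (site inspected) — not satisfied.
Result: main false OR exception false → false.

No — unlawful.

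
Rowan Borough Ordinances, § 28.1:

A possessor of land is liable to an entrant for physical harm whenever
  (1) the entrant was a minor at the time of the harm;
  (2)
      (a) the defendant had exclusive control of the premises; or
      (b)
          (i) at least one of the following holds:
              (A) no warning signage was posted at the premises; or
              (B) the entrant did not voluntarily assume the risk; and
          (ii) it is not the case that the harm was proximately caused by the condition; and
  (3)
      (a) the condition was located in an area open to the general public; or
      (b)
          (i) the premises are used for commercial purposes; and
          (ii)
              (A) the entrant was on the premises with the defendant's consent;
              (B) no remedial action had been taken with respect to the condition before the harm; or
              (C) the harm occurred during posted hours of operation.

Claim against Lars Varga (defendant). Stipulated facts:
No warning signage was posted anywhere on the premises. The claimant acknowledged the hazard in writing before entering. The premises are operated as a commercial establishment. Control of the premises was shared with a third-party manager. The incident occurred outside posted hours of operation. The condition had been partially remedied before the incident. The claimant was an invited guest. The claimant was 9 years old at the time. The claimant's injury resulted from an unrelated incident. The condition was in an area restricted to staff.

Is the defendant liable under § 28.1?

Yes — liable.

(1) entrant a minor — met.
(a) exclusive control — fails.
(A) no signage posted — holds.
(B) no assumed risk — not satisfied.
(i): T OR F → true.
(ii) not (proximate cause) — met.
So (b) is satisfied (T AND T).
(2): F OR T → true.
(a) public area — fails.
(i) commercial use — met.
(A) consent to enter — holds.
(B) no remedial action — fails.
(C) during posted hours — fails.
So (ii) is satisfied (T OR F OR F).
So (b) is satisfied (T AND T).
(3) = F OR T = true.
So Overall is satisfied (T AND T AND T).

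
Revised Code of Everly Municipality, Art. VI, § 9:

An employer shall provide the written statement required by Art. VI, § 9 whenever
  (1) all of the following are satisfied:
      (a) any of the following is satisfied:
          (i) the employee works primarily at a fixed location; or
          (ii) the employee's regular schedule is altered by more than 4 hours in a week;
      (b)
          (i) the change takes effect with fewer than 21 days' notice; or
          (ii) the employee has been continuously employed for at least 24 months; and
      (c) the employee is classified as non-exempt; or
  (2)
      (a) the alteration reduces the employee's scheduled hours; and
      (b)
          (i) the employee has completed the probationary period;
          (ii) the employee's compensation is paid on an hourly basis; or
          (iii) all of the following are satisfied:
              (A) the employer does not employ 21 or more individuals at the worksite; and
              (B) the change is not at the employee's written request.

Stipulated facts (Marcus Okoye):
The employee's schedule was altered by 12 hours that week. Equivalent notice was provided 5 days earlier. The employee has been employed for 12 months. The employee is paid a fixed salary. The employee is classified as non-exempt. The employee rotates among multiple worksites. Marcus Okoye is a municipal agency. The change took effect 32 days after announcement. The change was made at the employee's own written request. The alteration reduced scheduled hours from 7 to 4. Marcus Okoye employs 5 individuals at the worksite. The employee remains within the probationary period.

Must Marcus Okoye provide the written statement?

No — not required.

(i) fixed location — fails.
(ii) schedule shift > 4h — holds.
(a): F OR T → true.
(i) < 21 days' notice — not met.
(ii) tenure ≥ 24 mo. — not satisfied.
(b) = F OR F = false.
(c) non-exempt — met.
(1): T AND F AND T → false.
(a) hours reduced — met.
(i) past probation — not met.
(ii) hourly-paid — fails.
(A) not (≥ 21 at site) — satisfied.
(B) not employee-requested — not met.
(iii): T AND F → false.
So (b) is not satisfied (F OR F OR F).
(2) = T AND F = false.
Overall = F OR F = false.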